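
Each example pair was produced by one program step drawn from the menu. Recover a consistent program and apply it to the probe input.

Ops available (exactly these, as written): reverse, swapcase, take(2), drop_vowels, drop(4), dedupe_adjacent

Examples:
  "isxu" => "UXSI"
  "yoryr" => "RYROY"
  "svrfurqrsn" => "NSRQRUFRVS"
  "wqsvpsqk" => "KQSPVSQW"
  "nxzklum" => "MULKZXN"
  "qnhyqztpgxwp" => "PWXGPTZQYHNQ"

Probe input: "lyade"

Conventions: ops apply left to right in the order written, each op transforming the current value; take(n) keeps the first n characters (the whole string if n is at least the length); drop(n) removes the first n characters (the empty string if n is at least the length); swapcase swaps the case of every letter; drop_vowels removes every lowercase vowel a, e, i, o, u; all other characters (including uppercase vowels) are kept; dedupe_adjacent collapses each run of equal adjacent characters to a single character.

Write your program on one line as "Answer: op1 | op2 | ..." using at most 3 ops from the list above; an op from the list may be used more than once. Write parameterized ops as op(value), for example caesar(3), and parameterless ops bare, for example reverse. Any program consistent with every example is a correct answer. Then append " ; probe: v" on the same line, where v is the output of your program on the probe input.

reverse | swapcase ; probe: "EDAYL"

Check, running the answer program on each example:
  "isxu" -> "uxsi" -> "UXSI"
  "yoryr" -> "ryroy" -> "RYROY"
  "svrfurqrsn" -> "nsrqrufrvs" -> "NSRQRUFRVS"
  "wqsvpsqk" -> "kqspvsqw" -> "KQSPVSQW"
  "nxzklum" -> "mulkzxn" -> "MULKZXN"
  "qnhyqztpgxwp" -> "pwxgptzqyhnq" -> "PWXGPTZQYHNQ"
  probe: "lyade" -> "edayl" -> "EDAYL"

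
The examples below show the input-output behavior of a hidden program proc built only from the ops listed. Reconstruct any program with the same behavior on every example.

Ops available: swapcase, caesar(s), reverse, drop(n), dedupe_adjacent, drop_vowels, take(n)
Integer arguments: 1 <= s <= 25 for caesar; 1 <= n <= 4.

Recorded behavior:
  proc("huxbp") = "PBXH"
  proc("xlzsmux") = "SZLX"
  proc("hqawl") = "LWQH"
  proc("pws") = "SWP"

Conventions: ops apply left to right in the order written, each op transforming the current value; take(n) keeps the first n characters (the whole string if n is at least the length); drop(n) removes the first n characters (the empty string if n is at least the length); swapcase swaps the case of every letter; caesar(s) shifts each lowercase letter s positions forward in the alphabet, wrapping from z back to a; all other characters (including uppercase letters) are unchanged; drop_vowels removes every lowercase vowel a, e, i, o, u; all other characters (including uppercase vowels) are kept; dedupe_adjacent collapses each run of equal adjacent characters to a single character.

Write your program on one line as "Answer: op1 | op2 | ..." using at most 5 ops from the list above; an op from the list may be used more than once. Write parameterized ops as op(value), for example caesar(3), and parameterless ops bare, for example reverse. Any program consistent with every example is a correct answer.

drop_vowels | take(4) | reverse | swapcase

Check, running the answer program on each example:
  "huxbp" -> "hxbp" -> "hxbp" -> "pbxh" -> "PBXH"
  "xlzsmux" -> "xlzsmx" -> "xlzs" -> "szlx" -> "SZLX"
  "hqawl" -> "hqwl" -> "hqwl" -> "lwqh" -> "LWQH"
  "pws" -> "pws" -> "pws" -> "swp" -> "SWP"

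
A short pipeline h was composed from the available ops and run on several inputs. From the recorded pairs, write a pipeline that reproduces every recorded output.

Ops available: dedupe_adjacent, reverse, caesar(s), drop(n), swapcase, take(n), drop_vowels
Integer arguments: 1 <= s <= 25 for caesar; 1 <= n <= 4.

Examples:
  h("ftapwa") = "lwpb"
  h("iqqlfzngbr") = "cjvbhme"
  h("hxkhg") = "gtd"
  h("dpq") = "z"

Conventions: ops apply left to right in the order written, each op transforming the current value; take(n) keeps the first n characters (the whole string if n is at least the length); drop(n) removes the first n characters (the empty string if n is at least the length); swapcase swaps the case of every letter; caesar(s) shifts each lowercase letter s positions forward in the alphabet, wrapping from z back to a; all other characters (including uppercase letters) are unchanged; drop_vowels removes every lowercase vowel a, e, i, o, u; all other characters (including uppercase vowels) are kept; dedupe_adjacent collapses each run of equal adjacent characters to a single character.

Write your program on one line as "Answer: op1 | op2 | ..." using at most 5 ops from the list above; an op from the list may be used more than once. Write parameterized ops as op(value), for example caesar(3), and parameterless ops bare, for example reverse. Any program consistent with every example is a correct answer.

reverse | dedupe_adjacent | drop(2) | caesar(22)

Check, running the answer program on each example:
  "ftapwa" -> "awpatf" -> "awpatf" -> "patf" -> "lwpb"
  "iqqlfzngbr" -> "rbgnzflqqi" -> "rbgnzflqi" -> "gnzflqi" -> "cjvbhme"
  "hxkhg" -> "ghkxh" -> "ghkxh" -> "kxh" -> "gtd"
  "dpq" -> "qpd" -> "qpd" -> "d" -> "z"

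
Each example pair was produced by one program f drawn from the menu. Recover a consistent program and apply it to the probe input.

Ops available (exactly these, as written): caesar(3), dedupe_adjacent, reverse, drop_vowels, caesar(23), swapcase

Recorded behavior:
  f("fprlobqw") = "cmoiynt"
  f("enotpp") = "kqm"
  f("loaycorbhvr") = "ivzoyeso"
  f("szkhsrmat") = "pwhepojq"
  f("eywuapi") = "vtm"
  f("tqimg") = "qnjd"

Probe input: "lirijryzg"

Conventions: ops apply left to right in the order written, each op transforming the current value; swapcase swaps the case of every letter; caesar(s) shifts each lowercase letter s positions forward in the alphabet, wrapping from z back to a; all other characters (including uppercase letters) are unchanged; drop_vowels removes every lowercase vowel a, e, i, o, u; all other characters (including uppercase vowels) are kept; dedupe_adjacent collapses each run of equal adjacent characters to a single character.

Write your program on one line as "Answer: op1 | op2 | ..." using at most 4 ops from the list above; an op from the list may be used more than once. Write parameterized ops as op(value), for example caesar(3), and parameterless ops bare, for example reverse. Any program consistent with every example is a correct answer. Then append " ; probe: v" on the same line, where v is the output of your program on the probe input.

drop_vowels | dedupe_adjacent | caesar(23) ; probe: "iogovwd"

Check, running the answer program on each example:
  "fprlobqw" -> "fprlbqw" -> "fprlbqw" -> "cmoiynt"
  "enotpp" -> "ntpp" -> "ntp" -> "kqm"
  "loaycorbhvr" -> "lycrbhvr" -> "lycrbhvr" -> "ivzoyeso"
  "szkhsrmat" -> "szkhsrmt" -> "szkhsrmt" -> "pwhepojq"
  "eywuapi" -> "ywp" -> "ywp" -> "vtm"
  "tqimg" -> "tqmg" -> "tqmg" -> "qnjd"
  probe: "lirijryzg" -> "lrjryzg" -> "lrjryzg" -> "iogovwd"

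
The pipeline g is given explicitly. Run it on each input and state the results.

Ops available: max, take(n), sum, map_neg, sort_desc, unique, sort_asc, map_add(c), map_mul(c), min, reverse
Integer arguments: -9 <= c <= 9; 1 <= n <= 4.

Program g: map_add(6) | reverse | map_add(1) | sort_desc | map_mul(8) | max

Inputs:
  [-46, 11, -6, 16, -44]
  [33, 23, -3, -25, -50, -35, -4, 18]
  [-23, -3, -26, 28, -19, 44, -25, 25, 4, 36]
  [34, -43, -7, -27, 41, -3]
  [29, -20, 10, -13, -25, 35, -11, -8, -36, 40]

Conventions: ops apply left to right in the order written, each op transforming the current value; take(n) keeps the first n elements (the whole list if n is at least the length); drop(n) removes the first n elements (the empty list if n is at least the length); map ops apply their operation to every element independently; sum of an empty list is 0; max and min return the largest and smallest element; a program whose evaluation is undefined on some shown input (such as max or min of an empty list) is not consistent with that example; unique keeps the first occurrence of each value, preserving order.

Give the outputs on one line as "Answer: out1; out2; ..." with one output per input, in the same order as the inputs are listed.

184; 320; 408; 384; 376

Execution, op by op:
  [-46, 11, -6, 16, -44] -> [-40, 17, 0, 22, -38] -> [-38, 22, 0, 17, -40] -> [-37, 23, 1, 18, -39] -> [23, 18, 1, -37, -39] -> [184, 144, 8, -296, -312] -> 184
  [33, 23, -3, -25, -50, -35, -4, 18] -> [39, 29, 3, -19, -44, -29, 2, 24] -> [24, 2, -29, -44, -19, 3, 29, 39] -> [25, 3, -28, -43, -18, 4, 30, 40] -> [40, 30, 25, 4, 3, -18, -28, -43] -> [320, 240, 200, 32, 24, -144, -224, -344] -> 320
  [-23, -3, -26, 28, -19, 44, -25, 25, 4, 36] -> [-17, 3, -20, 34, -13, 50, -19, 31, 10, 42] -> [42, 10, 31, -19, 50, -13, 34, -20, 3, -17] -> [43, 11, 32, -18, 51, -12, 35, -19, 4, -16] -> [51, 43, 35, 32, 11, 4, -12, -16, -18, -19] -> [408, 344, 280, 256, 88, 32, -96, -128, -144, -152] -> 408
  [34, -43, -7, -27, 41, -3] -> [40, -37, -1, -21, 47, 3] -> [3, 47, -21, -1, -37, 40] -> [4, 48, -20, 0, -36, 41] -> [48, 41, 4, 0, -20, -36] -> [384, 328, 32, 0, -160, -288] -> 384
  [29, -20, 10, -13, -25, 35, -11, -8, -36, 40] -> [35, -14, 16, -7, -19, 41, -5, -2, -30, 46] -> [46, -30, -2, -5, 41, -19, -7, 16, -14, 35] -> [47, -29, -1, -4, 42, -18, -6, 17, -13, 36] -> [47, 42, 36, 17, -1, -4, -6, -13, -18, -29] -> [376, 336, 288, 136, -8, -32, -48, -104, -144, -232] -> 376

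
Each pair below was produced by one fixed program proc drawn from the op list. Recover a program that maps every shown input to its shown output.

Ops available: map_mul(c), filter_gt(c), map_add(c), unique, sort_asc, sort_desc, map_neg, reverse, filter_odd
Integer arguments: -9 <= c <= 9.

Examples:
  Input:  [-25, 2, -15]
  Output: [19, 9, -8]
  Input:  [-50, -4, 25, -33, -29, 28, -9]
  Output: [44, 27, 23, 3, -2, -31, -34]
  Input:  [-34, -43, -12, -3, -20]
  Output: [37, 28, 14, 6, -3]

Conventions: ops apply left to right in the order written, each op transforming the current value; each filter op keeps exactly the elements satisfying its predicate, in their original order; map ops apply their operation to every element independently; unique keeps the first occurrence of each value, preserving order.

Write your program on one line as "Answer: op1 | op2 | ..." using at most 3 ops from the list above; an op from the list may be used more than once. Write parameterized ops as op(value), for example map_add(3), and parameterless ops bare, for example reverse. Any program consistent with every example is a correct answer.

map_neg | sort_desc | map_add(-6)

Check, running the answer program on each example:
  [-25, 2, -15] -> [25, -2, 15] -> [25, 15, -2] -> [19, 9, -8]
  [-50, -4, 25, -33, -29, 28, -9] -> [50, 4, -25, 33, 29, -28, 9] -> [50, 33, 29, 9, 4, -25, -28] -> [44, 27, 23, 3, -2, -31, -34]
  [-34, -43, -12, -3, -20] -> [34, 43, 12, 3, 20] -> [43, 34, 20, 12, 3] -> [37, 28, 14, 6, -3]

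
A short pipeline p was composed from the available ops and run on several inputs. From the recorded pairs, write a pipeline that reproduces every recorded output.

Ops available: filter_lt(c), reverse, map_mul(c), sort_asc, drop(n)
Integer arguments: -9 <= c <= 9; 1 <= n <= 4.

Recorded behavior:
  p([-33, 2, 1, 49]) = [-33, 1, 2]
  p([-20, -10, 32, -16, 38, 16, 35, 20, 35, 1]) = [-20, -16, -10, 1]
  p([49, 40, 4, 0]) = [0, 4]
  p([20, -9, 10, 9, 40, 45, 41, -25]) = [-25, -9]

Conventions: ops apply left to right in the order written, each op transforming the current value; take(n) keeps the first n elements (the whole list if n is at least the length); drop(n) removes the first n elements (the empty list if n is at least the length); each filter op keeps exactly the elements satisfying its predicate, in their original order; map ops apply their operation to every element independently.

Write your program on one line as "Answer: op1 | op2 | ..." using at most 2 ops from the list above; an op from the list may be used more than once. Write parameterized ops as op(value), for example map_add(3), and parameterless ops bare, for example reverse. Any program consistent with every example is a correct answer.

sort_asc | filter_lt(5)

Check, running the answer program on each example:
  [-33, 2, 1, 49] -> [-33, 1, 2, 49] -> [-33, 1, 2]
  [-20, -10, 32, -16, 38, 16, 35, 20, 35, 1] -> [-20, -16, -10, 1, 16, 20, 32, 35, 35, 38] -> [-20, -16, -10, 1]
  [49, 40, 4, 0] -> [0, 4, 40, 49] -> [0, 4]
  [20, -9, 10, 9, 40, 45, 41, -25] -> [-25, -9, 9, 10, 20, 40, 41, 45] -> [-25, -9]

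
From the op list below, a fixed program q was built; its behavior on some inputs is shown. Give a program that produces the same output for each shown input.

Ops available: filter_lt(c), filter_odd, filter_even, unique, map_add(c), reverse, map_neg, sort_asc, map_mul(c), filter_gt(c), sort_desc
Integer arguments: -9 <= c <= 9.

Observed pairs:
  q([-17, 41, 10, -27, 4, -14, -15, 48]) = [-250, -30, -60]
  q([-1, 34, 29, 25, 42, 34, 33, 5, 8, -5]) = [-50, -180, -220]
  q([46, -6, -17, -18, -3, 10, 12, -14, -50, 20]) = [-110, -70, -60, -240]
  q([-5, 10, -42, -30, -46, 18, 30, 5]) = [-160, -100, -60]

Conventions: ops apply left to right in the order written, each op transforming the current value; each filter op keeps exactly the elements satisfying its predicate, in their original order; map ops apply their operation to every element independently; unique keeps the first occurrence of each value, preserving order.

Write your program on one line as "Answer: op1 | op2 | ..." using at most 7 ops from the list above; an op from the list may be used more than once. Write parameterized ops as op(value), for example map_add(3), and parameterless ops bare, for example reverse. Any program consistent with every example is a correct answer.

map_add(2) | filter_even | map_mul(-5) | reverse | filter_lt(-6) | unique

Check, running the answer program on each example:
  [-17, 41, 10, -27, 4, -14, -15, 48] -> [-15, 43, 12, -25, 6, -12, -13, 50] -> [12, 6, -12, 50] -> [-60, -30, 60, -250] -> [-250, 60, -30, -60] -> [-250, -30, -60] -> [-250, -30, -60]
  [-1, 34, 29, 25, 42, 34, 33, 5, 8, -5] -> [1, 36, 31, 27, 44, 36, 35, 7, 10, -3] -> [36, 44, 36, 10] -> [-180, -220, -180, -50] -> [-50, -180, -220, -180] -> [-50, -180, -220, -180] -> [-50, -180, -220]
  [46, -6, -17, -18, -3, 10, 12, -14, -50, 20] -> [48, -4, -15, -16, -1, 12, 14, -12, -48, 22] -> [48, -4, -16, 12, 14, -12, -48, 22] -> [-240, 20, 80, -60, -70, 60, 240, -110] -> [-110, 240, 60, -70, -60, 80, 20, -240] -> [-110, -70, -60, -240] -> [-110, -70, -60, -240]
  [-5, 10, -42, -30, -46, 18, 30, 5] -> [-3, 12, -40, -28, -44, 20, 32, 7] -> [12, -40, -28, -44, 20, 32] -> [-60, 200, 140, 220, -100, -160] -> [-160, -100, 220, 140, 200, -60] -> [-160, -100, -60] -> [-160, -100, -60]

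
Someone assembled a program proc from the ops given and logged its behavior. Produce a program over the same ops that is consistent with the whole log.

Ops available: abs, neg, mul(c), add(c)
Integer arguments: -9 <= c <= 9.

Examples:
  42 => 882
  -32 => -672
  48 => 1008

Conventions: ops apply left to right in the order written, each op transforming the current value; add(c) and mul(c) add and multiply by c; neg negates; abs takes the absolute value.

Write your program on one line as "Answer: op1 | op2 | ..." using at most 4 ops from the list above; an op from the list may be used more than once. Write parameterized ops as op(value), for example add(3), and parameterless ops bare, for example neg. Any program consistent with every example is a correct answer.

neg | mul(7) | mul(-3)

Check, running the answer program on each example:
  42 -> -42 -> -294 -> 882
  -32 -> 32 -> 224 -> -672
  48 -> -48 -> -336 -> 1008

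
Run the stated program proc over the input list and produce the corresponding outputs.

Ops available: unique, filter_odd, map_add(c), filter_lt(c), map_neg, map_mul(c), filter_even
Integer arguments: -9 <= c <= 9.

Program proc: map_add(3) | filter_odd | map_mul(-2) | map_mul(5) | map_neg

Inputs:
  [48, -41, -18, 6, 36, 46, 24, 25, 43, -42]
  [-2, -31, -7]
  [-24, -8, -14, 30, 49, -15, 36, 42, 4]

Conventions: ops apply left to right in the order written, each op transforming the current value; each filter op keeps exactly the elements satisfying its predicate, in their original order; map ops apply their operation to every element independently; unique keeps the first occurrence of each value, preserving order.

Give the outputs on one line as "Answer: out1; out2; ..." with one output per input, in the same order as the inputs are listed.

[510, -150, 90, 390, 490, 270, -390]; [10]; [-210, -50, -110, 330, 390, 450, 70]

Execution, op by op:
  [48, -41, -18, 6, 36, 46, 24, 25, 43, -42] -> [51, -38, -15, 9, 39, 49, 27, 28, 46, -39] -> [51, -15, 9, 39, 49, 27, -39] -> [-102, 30, -18, -78, -98, -54, 78] -> [-510, 150, -90, -390, -490, -270, 390] -> [510, -150, 90, 390, 490, 270, -390]
  [-2, -31, -7] -> [1, -28, -4] -> [1] -> [-2] -> [-10] -> [10]
  [-24, -8, -14, 30, 49, -15, 36, 42, 4] -> [-21, -5, -11, 33, 52, -12, 39, 45, 7] -> [-21, -5, -11, 33, 39, 45, 7] -> [42, 10, 22, -66, -78, -90, -14] -> [210, 50, 110, -330, -390, -450, -70] -> [-210, -50, -110, 330, 390, 450, 70]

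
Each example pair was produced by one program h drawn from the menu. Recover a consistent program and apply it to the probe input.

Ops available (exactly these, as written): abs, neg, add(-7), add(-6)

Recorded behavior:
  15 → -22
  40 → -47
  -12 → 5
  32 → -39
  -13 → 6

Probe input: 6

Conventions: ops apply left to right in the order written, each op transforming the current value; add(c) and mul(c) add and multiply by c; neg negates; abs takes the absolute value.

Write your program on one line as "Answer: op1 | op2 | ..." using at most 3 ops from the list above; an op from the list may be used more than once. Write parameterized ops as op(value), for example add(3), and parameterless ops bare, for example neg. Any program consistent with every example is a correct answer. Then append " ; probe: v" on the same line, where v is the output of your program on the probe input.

neg | add(-7) ; probe: -13

Check, running the answer program on each example:
  15 -> -15 -> -22
  40 -> -40 -> -47
  -12 -> 12 -> 5
  32 -> -32 -> -39
  -13 -> 13 -> 6
  probe: 6 -> -6 -> -13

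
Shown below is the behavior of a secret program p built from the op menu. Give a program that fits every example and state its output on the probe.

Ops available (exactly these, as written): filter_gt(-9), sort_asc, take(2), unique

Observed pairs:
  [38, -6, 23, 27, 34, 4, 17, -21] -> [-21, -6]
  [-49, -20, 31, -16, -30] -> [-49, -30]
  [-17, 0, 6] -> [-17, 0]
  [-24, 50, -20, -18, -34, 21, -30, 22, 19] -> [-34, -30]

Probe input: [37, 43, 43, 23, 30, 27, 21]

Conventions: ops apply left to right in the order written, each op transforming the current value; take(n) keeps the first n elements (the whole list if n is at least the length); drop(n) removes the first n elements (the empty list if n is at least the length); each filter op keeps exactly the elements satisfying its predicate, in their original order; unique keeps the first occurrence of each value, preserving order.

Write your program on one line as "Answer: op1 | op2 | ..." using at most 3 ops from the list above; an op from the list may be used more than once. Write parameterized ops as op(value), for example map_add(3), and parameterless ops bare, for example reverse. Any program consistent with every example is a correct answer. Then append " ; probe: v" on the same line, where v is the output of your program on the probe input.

sort_asc | take(2) ; probe: [21, 23]

Check, running the answer program on each example:
  [38, -6, 23, 27, 34, 4, 17, -21] -> [-21, -6, 4, 17, 23, 27, 34, 38] -> [-21, -6]
  [-49, -20, 31, -16, -30] -> [-49, -30, -20, -16, 31] -> [-49, -30]
  [-17, 0, 6] -> [-17, 0, 6] -> [-17, 0]
  [-24, 50, -20, -18, -34, 21, -30, 22, 19] -> [-34, -30, -24, -20, -18, 19, 21, 22, 50] -> [-34, -30]
  probe: [37, 43, 43, 23, 30, 27, 21] -> [21, 23, 27, 30, 37, 43, 43] -> [21, 23]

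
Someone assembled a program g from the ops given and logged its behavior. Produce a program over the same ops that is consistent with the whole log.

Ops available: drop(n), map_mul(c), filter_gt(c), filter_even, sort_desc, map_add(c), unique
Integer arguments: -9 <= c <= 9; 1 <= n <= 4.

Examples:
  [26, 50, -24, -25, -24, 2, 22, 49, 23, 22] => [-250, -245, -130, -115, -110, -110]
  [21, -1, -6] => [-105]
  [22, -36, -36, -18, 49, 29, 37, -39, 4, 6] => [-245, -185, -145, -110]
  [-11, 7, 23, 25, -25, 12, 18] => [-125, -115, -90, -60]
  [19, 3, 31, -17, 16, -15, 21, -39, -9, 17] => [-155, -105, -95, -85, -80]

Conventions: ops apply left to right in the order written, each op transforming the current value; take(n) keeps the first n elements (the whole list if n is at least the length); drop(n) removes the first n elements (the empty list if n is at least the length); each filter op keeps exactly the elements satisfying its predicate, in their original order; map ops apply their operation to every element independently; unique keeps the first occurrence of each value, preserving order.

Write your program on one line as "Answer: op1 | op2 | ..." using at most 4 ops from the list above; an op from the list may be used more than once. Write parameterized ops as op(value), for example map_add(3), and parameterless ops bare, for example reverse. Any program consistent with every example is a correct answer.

filter_gt(-4) | sort_desc | filter_gt(9) | map_mul(-5)

Check, running the answer program on each example:
  [26, 50, -24, -25, -24, 2, 22, 49, 23, 22] -> [26, 50, 2, 22, 49, 23, 22] -> [50, 49, 26, 23, 22, 22, 2] -> [50, 49, 26, 23, 22, 22] -> [-250, -245, -130, -115, -110, -110]
  [21, -1, -6] -> [21, -1] -> [21, -1] -> [21] -> [-105]
  [22, -36, -36, -18, 49, 29, 37, -39, 4, 6] -> [22, 49, 29, 37, 4, 6] -> [49, 37, 29, 22, 6, 4] -> [49, 37, 29, 22] -> [-245, -185, -145, -110]
  [-11, 7, 23, 25, -25, 12, 18] -> [7, 23, 25, 12, 18] -> [25, 23, 18, 12, 7] -> [25, 23, 18, 12] -> [-125, -115, -90, -60]
  [19, 3, 31, -17, 16, -15, 21, -39, -9, 17] -> [19, 3, 31, 16, 21, 17] -> [31, 21, 19, 17, 16, 3] -> [31, 21, 19, 17, 16] -> [-155, -105, -95, -85, -80]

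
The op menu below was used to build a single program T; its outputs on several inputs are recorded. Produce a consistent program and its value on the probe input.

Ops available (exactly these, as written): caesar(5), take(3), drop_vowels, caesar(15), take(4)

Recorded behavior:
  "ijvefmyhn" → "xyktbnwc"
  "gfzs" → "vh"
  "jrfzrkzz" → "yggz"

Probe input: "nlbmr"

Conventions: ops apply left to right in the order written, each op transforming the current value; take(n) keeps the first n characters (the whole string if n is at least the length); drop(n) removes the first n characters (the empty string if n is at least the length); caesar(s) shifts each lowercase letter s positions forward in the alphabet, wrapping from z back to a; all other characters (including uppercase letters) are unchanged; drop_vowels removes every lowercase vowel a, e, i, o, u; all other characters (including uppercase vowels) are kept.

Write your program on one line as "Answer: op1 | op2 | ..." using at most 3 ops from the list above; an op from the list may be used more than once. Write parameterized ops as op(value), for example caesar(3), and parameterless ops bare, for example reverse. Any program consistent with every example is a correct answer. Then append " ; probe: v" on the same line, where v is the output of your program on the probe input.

caesar(15) | drop_vowels ; probe: "cqbg"

Check, running the answer program on each example:
  "ijvefmyhn" -> "xyktubnwc" -> "xyktbnwc"
  "gfzs" -> "vuoh" -> "vh"
  "jrfzrkzz" -> "yguogzoo" -> "yggz"
  probe: "nlbmr" -> "caqbg" -> "cqbg"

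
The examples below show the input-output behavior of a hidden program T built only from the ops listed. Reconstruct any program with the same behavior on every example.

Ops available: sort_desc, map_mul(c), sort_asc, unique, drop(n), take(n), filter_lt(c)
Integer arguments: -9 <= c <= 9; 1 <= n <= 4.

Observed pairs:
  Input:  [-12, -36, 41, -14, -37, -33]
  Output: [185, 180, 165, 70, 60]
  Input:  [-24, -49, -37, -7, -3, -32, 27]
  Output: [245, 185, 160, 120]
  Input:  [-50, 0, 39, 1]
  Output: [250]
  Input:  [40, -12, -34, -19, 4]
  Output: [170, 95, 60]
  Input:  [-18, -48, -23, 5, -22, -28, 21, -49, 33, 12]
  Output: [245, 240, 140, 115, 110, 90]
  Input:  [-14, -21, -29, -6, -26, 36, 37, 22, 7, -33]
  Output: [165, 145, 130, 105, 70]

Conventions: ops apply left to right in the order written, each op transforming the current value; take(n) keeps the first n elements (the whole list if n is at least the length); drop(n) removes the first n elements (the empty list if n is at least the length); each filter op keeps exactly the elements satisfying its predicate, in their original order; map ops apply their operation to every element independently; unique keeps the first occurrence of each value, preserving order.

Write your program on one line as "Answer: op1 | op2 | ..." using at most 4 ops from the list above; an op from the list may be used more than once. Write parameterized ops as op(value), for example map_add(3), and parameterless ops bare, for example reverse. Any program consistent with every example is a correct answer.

filter_lt(4) | filter_lt(-7) | sort_asc | map_mul(-5)

Check, running the answer program on each example:
  [-12, -36, 41, -14, -37, -33] -> [-12, -36, -14, -37, -33] -> [-12, -36, -14, -37, -33] -> [-37, -36, -33, -14, -12] -> [185, 180, 165, 70, 60]
  [-24, -49, -37, -7, -3, -32, 27] -> [-24, -49, -37, -7, -3, -32] -> [-24, -49, -37, -32] -> [-49, -37, -32, -24] -> [245, 185, 160, 120]
  [-50, 0, 39, 1] -> [-50, 0, 1] -> [-50] -> [-50] -> [250]
  [40, -12, -34, -19, 4] -> [-12, -34, -19] -> [-12, -34, -19] -> [-34, -19, -12] -> [170, 95, 60]
  [-18, -48, -23, 5, -22, -28, 21, -49, 33, 12] -> [-18, -48, -23, -22, -28, -49] -> [-18, -48, -23, -22, -28, -49] -> [-49, -48, -28, -23, -22, -18] -> [245, 240, 140, 115, 110, 90]
  [-14, -21, -29, -6, -26, 36, 37, 22, 7, -33] -> [-14, -21, -29, -6, -26, -33] -> [-14, -21, -29, -26, -33] -> [-33, -29, -26, -21, -14] -> [165, 145, 130, 105, 70]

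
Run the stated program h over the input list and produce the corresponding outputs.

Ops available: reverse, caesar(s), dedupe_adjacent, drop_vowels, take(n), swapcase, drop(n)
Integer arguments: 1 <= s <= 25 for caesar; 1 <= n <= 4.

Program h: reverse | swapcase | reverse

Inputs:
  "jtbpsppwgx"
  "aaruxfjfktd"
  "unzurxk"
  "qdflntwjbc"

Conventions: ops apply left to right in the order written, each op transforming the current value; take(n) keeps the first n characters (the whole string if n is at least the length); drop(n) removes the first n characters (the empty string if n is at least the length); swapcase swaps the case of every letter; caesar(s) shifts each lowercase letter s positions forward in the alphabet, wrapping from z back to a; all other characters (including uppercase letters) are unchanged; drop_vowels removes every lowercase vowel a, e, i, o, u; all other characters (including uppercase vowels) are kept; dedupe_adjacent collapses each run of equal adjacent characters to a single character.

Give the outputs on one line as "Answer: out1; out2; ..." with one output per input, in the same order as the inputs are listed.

"JTBPSPPWGX"; "AARUXFJFKTD"; "UNZURXK"; "QDFLNTWJBC"

Execution, op by op:
  "jtbpsppwgx" -> "xgwppspbtj" -> "XGWPPSPBTJ" -> "JTBPSPPWGX"
  "aaruxfjfktd" -> "dtkfjfxuraa" -> "DTKFJFXURAA" -> "AARUXFJFKTD"
  "unzurxk" -> "kxruznu" -> "KXRUZNU" -> "UNZURXK"
  "qdflntwjbc" -> "cbjwtnlfdq" -> "CBJWTNLFDQ" -> "QDFLNTWJBC"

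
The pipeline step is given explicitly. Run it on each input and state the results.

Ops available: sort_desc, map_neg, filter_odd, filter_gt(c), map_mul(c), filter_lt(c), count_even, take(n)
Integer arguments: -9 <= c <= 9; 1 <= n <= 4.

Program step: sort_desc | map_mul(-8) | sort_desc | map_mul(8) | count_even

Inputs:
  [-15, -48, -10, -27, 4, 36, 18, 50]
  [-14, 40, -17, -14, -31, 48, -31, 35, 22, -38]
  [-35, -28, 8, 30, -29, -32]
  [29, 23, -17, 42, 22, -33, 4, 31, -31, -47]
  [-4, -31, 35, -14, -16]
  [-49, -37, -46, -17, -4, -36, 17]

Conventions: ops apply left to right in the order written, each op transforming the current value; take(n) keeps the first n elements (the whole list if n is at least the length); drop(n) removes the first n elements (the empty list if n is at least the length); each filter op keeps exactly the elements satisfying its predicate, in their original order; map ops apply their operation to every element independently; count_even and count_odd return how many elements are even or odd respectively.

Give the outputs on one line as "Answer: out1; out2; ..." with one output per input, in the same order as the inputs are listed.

Execution, op by op:
  [-15, -48, -10, -27, 4, 36, 18, 50] -> [50, 36, 18, 4, -10, -15, -27, -48] -> [-400, -288, -144, -32, 80, 120, 216, 384] -> [384, 216, 120, 80, -32, -144, -288, -400] -> [3072, 1728, 960, 640, -256, -1152, -2304, -3200] -> 8
  [-14, 40, -17, -14, -31, 48, -31, 35, 22, -38] -> [48, 40, 35, 22, -14, -14, -17, -31, -31, -38] -> [-384, -320, -280, -176, 112, 112, 136, 248, 248, 304] -> [304, 248, 248, 136, 112, 112, -176, -280, -320, -384] -> [2432, 1984, 1984, 1088, 896, 896, -1408, -2240, -2560, -3072] -> 10
  [-35, -28, 8, 30, -29, -32] -> [30, 8, -28, -29, -32, -35] -> [-240, -64, 224, 232, 256, 280] -> [280, 256, 232, 224, -64, -240] -> [2240, 2048, 1856, 1792, -512, -1920] -> 6
  [29, 23, -17, 42, 22, -33, 4, 31, -31, -47] -> [42, 31, 29, 23, 22, 4, -17, -31, -33, -47] -> [-336, -248, -232, -184, -176, -32, 136, 248, 264, 376] -> [376, 264, 248, 136, -32, -176, -184, -232, -248, -336] -> [3008, 2112, 1984, 1088, -256, -1408, -1472, -1856, -1984, -2688] -> 10
  [-4, -31, 35, -14, -16] -> [35, -4, -14, -16, -31] -> [-280, 32, 112, 128, 248] -> [248, 128, 112, 32, -280] -> [1984, 1024, 896, 256, -2240] -> 5
  [-49, -37, -46, -17, -4, -36, 17] -> [17, -4, -17, -36, -37, -46, -49] -> [-136, 32, 136, 288, 296, 368, 392] -> [392, 368, 296, 288, 136, 32, -136] -> [3136, 2944, 2368, 2304, 1088, 256, -1088] -> 7

8; 10; 6; 10; 5; 7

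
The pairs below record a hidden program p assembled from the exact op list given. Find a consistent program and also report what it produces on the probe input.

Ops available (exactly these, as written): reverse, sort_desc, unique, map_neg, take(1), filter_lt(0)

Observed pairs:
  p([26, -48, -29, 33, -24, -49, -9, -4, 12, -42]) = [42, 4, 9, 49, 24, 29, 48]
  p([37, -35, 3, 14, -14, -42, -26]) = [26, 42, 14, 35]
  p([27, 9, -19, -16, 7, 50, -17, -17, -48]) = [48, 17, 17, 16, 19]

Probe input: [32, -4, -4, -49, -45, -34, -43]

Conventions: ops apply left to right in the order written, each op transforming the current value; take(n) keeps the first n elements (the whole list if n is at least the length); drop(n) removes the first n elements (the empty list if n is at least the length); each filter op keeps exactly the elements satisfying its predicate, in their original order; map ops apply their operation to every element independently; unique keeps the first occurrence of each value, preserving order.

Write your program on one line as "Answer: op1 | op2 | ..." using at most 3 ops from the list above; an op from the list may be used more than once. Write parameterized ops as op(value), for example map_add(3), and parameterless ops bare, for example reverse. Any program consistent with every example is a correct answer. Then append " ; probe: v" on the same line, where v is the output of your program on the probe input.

reverse | filter_lt(0) | map_neg ; probe: [43, 34, 45, 49, 4, 4]

Check, running the answer program on each example:
  [26, -48, -29, 33, -24, -49, -9, -4, 12, -42] -> [-42, 12, -4, -9, -49, -24, 33, -29, -48, 26] -> [-42, -4, -9, -49, -24, -29, -48] -> [42, 4, 9, 49, 24, 29, 48]
  [37, -35, 3, 14, -14, -42, -26] -> [-26, -42, -14, 14, 3, -35, 37] -> [-26, -42, -14, -35] -> [26, 42, 14, 35]
  [27, 9, -19, -16, 7, 50, -17, -17, -48] -> [-48, -17, -17, 50, 7, -16, -19, 9, 27] -> [-48, -17, -17, -16, -19] -> [48, 17, 17, 16, 19]
  probe: [32, -4, -4, -49, -45, -34, -43] -> [-43, -34, -45, -49, -4, -4, 32] -> [-43, -34, -45, -49, -4, -4] -> [43, 34, 45, 49, 4, 4]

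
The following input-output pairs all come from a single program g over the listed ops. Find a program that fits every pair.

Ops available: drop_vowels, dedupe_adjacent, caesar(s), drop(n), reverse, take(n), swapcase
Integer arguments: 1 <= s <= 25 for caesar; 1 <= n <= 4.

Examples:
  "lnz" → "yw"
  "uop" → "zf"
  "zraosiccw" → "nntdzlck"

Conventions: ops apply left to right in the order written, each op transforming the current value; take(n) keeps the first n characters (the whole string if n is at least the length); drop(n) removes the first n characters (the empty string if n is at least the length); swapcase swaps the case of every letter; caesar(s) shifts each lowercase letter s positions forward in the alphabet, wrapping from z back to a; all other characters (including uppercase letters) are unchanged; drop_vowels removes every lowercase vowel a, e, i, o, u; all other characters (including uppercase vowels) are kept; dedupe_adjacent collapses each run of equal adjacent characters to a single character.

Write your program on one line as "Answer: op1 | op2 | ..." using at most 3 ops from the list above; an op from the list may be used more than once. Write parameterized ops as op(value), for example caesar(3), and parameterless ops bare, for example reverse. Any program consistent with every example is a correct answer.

reverse | drop(1) | caesar(11)

Check, running the answer program on each example:
  "lnz" -> "znl" -> "nl" -> "yw"
  "uop" -> "pou" -> "ou" -> "zf"
  "zraosiccw" -> "wccisoarz" -> "ccisoarz" -> "nntdzlck"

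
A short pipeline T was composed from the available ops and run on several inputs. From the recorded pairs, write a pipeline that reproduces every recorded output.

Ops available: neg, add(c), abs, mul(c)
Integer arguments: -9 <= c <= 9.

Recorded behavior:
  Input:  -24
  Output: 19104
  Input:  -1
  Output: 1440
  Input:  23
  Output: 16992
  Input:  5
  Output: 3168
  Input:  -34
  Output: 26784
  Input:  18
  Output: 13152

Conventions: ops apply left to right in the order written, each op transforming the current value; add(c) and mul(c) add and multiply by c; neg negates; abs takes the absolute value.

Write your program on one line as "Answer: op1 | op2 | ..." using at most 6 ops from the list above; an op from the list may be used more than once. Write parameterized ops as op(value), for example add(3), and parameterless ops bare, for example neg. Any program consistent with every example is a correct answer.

mul(8) | add(-7) | mul(2) | mul(6) | abs | mul(8)

Check, running the answer program on each example:
  -24 -> -192 -> -199 -> -398 -> -2388 -> 2388 -> 19104
  -1 -> -8 -> -15 -> -30 -> -180 -> 180 -> 1440
  23 -> 184 -> 177 -> 354 -> 2124 -> 2124 -> 16992
  5 -> 40 -> 33 -> 66 -> 396 -> 396 -> 3168
  -34 -> -272 -> -279 -> -558 -> -3348 -> 3348 -> 26784
  18 -> 144 -> 137 -> 274 -> 1644 -> 1644 -> 13152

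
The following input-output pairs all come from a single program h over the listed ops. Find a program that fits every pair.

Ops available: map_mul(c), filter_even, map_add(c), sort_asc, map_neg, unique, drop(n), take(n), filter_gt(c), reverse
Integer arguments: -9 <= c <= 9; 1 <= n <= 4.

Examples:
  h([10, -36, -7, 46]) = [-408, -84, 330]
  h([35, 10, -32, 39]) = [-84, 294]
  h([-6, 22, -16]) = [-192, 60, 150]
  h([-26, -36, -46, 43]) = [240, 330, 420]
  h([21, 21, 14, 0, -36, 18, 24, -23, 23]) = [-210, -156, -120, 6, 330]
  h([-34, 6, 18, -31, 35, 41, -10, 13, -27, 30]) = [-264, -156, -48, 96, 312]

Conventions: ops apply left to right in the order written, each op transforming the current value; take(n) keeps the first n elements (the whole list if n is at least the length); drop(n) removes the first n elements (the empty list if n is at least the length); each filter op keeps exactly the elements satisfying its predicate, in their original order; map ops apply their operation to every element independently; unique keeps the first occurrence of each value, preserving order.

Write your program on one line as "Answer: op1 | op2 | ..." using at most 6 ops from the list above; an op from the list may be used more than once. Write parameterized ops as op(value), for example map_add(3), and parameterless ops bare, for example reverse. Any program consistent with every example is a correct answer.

reverse | map_mul(-9) | filter_even | map_add(6) | sort_asc

Check, running the answer program on each example:
  [10, -36, -7, 46] -> [46, -7, -36, 10] -> [-414, 63, 324, -90] -> [-414, 324, -90] -> [-408, 330, -84] -> [-408, -84, 330]
  [35, 10, -32, 39] -> [39, -32, 10, 35] -> [-351, 288, -90, -315] -> [288, -90] -> [294, -84] -> [-84, 294]
  [-6, 22, -16] -> [-16, 22, -6] -> [144, -198, 54] -> [144, -198, 54] -> [150, -192, 60] -> [-192, 60, 150]
  [-26, -36, -46, 43] -> [43, -46, -36, -26] -> [-387, 414, 324, 234] -> [414, 324, 234] -> [420, 330, 240] -> [240, 330, 420]
  [21, 21, 14, 0, -36, 18, 24, -23, 23] -> [23, -23, 24, 18, -36, 0, 14, 21, 21] -> [-207, 207, -216, -162, 324, 0, -126, -189, -189] -> [-216, -162, 324, 0, -126] -> [-210, -156, 330, 6, -120] -> [-210, -156, -120, 6, 330]
  [-34, 6, 18, -31, 35, 41, -10, 13, -27, 30] -> [30, -27, 13, -10, 41, 35, -31, 18, 6, -34] -> [-270, 243, -117, 90, -369, -315, 279, -162, -54, 306] -> [-270, 90, -162, -54, 306] -> [-264, 96, -156, -48, 312] -> [-264, -156, -48, 96, 312]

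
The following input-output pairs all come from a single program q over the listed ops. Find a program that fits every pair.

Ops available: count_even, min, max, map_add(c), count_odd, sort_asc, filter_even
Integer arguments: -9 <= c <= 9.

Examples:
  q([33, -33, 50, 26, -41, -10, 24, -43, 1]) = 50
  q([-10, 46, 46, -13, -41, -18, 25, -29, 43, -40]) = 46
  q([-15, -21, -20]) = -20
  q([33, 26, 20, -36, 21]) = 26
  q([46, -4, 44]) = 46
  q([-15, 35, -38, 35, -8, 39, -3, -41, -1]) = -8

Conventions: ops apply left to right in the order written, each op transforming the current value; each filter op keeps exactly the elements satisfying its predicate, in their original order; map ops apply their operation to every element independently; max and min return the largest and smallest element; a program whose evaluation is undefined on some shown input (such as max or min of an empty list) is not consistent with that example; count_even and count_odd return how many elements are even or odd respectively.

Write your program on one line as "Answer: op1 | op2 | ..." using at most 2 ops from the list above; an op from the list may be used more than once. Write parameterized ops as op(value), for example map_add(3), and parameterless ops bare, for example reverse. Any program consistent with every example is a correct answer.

filter_even | max

Check, running the answer program on each example:
  [33, -33, 50, 26, -41, -10, 24, -43, 1] -> [50, 26, -10, 24] -> 50
  [-10, 46, 46, -13, -41, -18, 25, -29, 43, -40] -> [-10, 46, 46, -18, -40] -> 46
  [-15, -21, -20] -> [-20] -> -20
  [33, 26, 20, -36, 21] -> [26, 20, -36] -> 26
  [46, -4, 44] -> [46, -4, 44] -> 46
  [-15, 35, -38, 35, -8, 39, -3, -41, -1] -> [-38, -8] -> -8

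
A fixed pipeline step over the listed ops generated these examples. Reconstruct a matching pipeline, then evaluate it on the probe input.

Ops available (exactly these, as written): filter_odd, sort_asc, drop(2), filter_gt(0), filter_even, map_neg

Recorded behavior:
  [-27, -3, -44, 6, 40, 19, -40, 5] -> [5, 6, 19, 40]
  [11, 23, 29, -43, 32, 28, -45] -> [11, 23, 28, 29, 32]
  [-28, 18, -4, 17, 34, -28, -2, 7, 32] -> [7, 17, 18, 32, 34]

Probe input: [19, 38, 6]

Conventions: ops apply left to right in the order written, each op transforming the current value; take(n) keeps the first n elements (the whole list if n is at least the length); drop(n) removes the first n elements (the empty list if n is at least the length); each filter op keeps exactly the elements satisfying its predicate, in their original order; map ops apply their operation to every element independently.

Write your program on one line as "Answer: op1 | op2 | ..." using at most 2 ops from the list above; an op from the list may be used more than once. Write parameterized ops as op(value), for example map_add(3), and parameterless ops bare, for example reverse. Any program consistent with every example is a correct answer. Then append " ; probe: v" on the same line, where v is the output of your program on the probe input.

sort_asc | filter_gt(0) ; probe: [6, 19, 38]

Check, running the answer program on each example:
  [-27, -3, -44, 6, 40, 19, -40, 5] -> [-44, -40, -27, -3, 5, 6, 19, 40] -> [5, 6, 19, 40]
  [11, 23, 29, -43, 32, 28, -45] -> [-45, -43, 11, 23, 28, 29, 32] -> [11, 23, 28, 29, 32]
  [-28, 18, -4, 17, 34, -28, -2, 7, 32] -> [-28, -28, -4, -2, 7, 17, 18, 32, 34] -> [7, 17, 18, 32, 34]
  probe: [19, 38, 6] -> [6, 19, 38] -> [6, 19, 38]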